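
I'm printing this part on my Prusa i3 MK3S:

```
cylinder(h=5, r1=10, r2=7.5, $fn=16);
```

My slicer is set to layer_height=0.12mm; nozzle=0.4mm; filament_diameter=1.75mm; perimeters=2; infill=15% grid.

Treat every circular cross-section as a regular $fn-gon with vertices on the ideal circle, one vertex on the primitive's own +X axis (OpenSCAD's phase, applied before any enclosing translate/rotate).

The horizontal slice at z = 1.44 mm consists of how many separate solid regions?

At z = 1.44 mm: the cone (r1=10→r2=7.5) has section circumradius 9.280 here — a regular 16-gon. The result has 1 disconnected region.

1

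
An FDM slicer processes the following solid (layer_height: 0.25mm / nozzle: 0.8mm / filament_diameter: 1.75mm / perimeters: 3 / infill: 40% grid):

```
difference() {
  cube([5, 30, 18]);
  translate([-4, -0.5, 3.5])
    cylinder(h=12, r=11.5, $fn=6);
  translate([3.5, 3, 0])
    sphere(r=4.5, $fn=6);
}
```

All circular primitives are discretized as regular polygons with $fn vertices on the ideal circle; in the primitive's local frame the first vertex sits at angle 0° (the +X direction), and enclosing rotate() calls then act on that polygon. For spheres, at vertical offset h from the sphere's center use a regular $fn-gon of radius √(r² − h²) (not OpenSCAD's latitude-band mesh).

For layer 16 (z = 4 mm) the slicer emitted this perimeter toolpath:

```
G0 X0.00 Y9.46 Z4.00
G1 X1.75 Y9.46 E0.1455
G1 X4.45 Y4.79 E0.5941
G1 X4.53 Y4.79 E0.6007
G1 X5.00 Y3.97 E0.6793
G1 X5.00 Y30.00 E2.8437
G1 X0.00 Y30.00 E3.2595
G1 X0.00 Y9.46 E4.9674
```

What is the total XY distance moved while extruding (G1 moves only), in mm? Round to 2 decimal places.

59.74 mm

Sum the Euclidean lengths of each G1 segment: total = 59.74 mm.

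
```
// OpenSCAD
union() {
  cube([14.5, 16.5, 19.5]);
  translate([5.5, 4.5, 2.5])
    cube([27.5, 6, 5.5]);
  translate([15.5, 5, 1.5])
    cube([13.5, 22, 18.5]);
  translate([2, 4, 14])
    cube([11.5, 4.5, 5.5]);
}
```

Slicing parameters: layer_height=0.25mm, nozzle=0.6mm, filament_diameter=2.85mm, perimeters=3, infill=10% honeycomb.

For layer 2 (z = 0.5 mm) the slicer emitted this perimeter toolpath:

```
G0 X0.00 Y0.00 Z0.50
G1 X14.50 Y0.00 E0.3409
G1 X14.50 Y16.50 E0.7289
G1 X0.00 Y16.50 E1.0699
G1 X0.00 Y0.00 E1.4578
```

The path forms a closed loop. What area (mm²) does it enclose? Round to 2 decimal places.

239.25 mm²

Apply the shoelace formula to the sequence of (X, Y) vertices; enclosed area = 239.25 mm².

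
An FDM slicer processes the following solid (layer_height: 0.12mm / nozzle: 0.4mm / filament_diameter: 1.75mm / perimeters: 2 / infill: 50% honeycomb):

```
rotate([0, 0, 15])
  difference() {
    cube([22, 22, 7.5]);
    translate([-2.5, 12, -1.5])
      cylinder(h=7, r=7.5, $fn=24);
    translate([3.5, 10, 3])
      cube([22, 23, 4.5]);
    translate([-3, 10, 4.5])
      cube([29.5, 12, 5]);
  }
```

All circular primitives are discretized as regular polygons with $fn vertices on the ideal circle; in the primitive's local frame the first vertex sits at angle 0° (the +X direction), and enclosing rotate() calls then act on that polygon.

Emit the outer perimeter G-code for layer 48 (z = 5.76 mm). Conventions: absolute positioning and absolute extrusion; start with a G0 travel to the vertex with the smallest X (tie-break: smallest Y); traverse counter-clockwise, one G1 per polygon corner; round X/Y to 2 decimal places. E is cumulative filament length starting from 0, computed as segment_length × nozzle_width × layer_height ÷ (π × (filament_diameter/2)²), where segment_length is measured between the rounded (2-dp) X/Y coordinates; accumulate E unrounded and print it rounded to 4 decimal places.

G0 X-2.59 Y9.66 Z5.76
G1 X0.00 Y0.00 E0.1996
G1 X21.25 Y5.69 E0.6386
G1 X18.66 Y15.35 E0.8382
G1 X-2.59 Y9.66 E1.2772

At z = 5.76 mm: the cube (footprint 22×22) is included at this height; the cylinder at (-2.5, 12) is not intersected at this z (z outside [-1.5, 5.5]); the 22×23 cube at (3.5, 10) contributes its full rectangle; the cube at (-3, 10) (footprint 29.5×12) is included at this height; Subtracting the remaining from the first: starting from the 22×22 cube, the 22×23 cube at (3.5, 10) partially overlaps it — only the 222.00 mm² overlap (of its 506.00 mm²) is removed, clipping the outline; the 29.5×12 cube at (-3, 10) partially overlaps it — only the 42.00 mm² overlap (of its 354.00 mm²) is removed, clipping the outline — 1 connected region; (whole slice rotated 15° about Z — lengths, areas and connectivity unchanged). The outline is a single polygon with 4 vertices. Extrusion per mm of travel: 0.4 × 0.12 / (π × 0.875²) = 0.019956. Accumulating E over each segment gives final E = 1.2772.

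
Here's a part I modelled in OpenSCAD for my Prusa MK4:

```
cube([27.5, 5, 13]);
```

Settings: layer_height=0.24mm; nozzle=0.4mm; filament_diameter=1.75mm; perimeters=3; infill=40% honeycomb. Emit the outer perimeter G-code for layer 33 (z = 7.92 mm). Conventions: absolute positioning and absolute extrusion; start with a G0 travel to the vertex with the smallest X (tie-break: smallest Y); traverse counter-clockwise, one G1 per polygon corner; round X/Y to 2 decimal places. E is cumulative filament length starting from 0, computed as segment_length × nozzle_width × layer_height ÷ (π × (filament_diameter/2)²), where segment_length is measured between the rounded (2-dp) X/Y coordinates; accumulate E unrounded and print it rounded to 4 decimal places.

At z = 7.92 mm: the cube is present — its section is the full 27.5×5 rectangle. The outline is a single polygon with 4 vertices. Extrusion per mm of travel: 0.4 × 0.24 / (π × 0.875²) = 0.039912. Accumulating E over each segment gives final E = 2.5943.

G0 X0.00 Y0.00 Z7.92
G1 X27.50 Y0.00 E1.0976
G1 X27.50 Y5.00 E1.2971
G1 X0.00 Y5.00 E2.3947
G1 X0.00 Y0.00 E2.5943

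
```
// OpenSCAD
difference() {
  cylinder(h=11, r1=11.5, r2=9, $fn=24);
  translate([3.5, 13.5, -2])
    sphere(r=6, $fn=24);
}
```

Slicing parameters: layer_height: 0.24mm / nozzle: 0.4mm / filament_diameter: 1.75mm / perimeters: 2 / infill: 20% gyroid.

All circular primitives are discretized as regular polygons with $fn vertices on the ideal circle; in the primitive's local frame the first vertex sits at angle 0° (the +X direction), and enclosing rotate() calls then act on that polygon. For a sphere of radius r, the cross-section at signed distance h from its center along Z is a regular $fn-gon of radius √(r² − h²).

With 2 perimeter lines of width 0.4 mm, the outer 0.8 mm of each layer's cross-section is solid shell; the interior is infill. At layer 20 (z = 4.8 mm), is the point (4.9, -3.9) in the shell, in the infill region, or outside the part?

infill

At z = 4.8 mm: the cone contributes a regular 24-gon of circumradius 10.409 (interpolated between r1=11.5 and r2=9 at t=0.436); the sphere at (3.5, 13.5) is not intersected at this z (|z−center|=6.800 > r=6); After the difference (first − rest): none of the subtracted shapes is present at this height, so the cone is unchanged — 1 connected region. Overall, the cross-section is a single solid region. The nearest boundary edge runs (7.36, -7.36)→(9.01, -5.20); distance from the point to it = 4.06 mm. The point is inside the cross-section and 4.06 mm from the nearest boundary — more than the 0.8 mm shell width (2 × 0.4), so it's in the infill interior.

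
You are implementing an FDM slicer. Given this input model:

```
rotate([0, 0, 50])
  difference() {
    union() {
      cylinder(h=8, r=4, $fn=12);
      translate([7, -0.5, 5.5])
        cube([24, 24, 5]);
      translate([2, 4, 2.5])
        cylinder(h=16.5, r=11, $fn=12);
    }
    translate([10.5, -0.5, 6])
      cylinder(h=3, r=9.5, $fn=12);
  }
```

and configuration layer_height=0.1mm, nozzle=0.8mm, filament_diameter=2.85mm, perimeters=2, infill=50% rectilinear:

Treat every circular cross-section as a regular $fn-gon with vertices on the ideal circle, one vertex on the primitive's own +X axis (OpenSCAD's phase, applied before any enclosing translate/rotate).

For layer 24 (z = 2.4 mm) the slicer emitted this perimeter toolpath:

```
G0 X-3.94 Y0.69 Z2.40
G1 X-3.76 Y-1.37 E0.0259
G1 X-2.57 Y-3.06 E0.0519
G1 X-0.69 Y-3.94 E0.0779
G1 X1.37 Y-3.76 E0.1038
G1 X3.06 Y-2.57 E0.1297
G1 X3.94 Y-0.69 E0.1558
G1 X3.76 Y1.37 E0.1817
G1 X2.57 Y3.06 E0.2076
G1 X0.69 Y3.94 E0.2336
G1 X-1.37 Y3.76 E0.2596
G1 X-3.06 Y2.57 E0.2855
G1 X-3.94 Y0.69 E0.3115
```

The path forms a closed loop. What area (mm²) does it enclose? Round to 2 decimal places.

Apply the shoelace formula to the sequence of (X, Y) vertices; enclosed area = 47.98 mm².

47.98 mm²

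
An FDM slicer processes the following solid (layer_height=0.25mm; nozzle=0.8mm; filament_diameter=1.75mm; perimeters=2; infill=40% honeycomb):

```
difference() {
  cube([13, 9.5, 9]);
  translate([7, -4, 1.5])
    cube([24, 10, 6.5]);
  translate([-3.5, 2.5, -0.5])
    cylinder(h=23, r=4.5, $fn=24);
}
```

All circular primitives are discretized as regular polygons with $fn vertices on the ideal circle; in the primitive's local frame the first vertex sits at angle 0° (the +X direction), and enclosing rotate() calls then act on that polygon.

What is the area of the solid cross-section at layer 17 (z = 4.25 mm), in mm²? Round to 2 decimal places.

83.82 mm²

At z = 4.25 mm: the cube is present — its section is the full 13×9.5 rectangle (area 123.50 mm²); the cube at (7, -4) (footprint 24×10) is included at this height (area 240.00 mm²); the r=4.5 cylinder at (-3.5, 2.5) gives a regular 24-gon of circumradius 4.5 (constant along its height) (area = (24/2)·4.500²·sin(360°/24) = 62.89 mm²); Taking the first minus the rest: starting from the 13×9.5 cube (123.50 mm²), the 24×10 cube at (7, -4) partially overlaps it — only the 36.00 mm² overlap (of its 240.00 mm²) is removed, clipping the outline; the r=4.5 cylinder at (-3.5, 2.5) partially overlaps it — only the 3.68 mm² overlap (of its 62.89 mm²) is removed, clipping the outline — area = 83.82 mm². Overall, the cross-section is a single solid region. Net area = 83.82 mm².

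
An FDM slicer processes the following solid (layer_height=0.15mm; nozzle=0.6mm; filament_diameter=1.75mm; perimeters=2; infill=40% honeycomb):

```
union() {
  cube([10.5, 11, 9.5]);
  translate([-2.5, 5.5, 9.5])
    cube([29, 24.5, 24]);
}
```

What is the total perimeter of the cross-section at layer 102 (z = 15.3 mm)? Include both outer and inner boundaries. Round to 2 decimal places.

At z = 15.3 mm: the cube is not intersected at this z (z outside [0, 9.5]); the cube at (-2.5, 5.5) is present — its section is the full 29×24.5 rectangle (perimeter 107.00 mm); Combining (union): only the 29×24.5 cube at (-2.5, 5.5) is present, so the union is just that shape — boundary = 107.00 mm. Overall, the cross-section is a single solid region. Total boundary length (outer) = 107.00 mm.

107.00 mm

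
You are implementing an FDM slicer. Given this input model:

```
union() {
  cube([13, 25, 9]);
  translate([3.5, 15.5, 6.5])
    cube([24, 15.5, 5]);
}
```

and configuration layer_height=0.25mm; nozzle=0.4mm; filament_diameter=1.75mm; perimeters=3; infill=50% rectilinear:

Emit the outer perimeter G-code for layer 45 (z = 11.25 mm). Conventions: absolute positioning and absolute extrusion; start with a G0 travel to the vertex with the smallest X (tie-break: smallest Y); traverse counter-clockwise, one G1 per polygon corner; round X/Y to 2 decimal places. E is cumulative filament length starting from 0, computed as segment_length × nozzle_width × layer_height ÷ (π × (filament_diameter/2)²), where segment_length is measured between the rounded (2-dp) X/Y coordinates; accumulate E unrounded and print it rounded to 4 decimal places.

G0 X3.50 Y15.50 Z11.25
G1 X27.50 Y15.50 E0.9978
G1 X27.50 Y31.00 E1.6422
G1 X3.50 Y31.00 E2.6400
G1 X3.50 Y15.50 E3.2844

At z = 11.25 mm: the cube does not reach this height (z outside [0, 9]); the cube at (3.5, 15.5) is present — its section is the full 24×15.5 rectangle; Taking the union: only the 24×15.5 cube at (3.5, 15.5) is present, so the union is just that shape — 1 connected region. The outline is a single polygon with 4 vertices. Extrusion per mm of travel: 0.4 × 0.25 / (π × 0.875²) = 0.041575. Accumulating E over each segment gives final E = 3.2844.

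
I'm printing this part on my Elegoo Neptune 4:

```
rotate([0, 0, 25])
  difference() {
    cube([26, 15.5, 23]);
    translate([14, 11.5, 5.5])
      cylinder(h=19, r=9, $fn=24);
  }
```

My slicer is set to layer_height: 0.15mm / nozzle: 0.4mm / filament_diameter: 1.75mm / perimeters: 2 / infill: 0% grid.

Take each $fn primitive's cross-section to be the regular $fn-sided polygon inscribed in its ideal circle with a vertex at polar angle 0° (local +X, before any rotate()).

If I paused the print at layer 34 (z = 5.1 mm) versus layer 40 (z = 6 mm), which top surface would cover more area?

Layer 34 (z = 5.1): the cube is present — its section is the full 26×15.5 rectangle (area 403.00 mm²); the cylinder at (14, 11.5) does not reach this height (z outside [5.5, 24.5]); After the difference (first − rest): none of the subtracted shapes is present at this height, so the 26×15.5 cube is unchanged — area = 403.00 mm²; (whole slice rotated 25° about Z — lengths, areas and connectivity unchanged). So its area = 403.00 mm². Layer 40 (z = 6): the 26×15.5 cube contributes its full rectangle (area 403.00 mm²); the cylinder at (14, 11.5): section is a regular 24-gon, circumradius r=9 (area = (24/2)·9.000²·sin(360°/24) = 251.57 mm²); Taking the first minus the rest: starting from the 26×15.5 cube (403.00 mm²), the r=9 cylinder at (14, 11.5) partially overlaps it — only the 194.89 mm² overlap (of its 251.57 mm²) is removed, clipping the outline — area = 208.11 mm²; (rotated 25° about Z; rotation is an isometry so areas/perimeters/island counts are preserved). So its area = 208.11 mm². Layer 34 is larger (403.00 vs 208.11 mm²).

layer 34 (z = 5.1 mm)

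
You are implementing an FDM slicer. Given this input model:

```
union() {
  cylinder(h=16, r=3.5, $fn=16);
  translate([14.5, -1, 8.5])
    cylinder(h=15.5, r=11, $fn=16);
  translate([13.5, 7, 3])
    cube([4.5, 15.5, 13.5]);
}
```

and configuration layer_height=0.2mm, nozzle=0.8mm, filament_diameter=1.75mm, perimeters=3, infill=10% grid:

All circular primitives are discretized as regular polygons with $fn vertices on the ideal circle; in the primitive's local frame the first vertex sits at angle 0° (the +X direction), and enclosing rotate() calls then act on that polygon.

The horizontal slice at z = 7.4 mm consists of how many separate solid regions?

At z = 7.4 mm: the cylinder: section is a regular 16-gon, circumradius r=3.5; the cylinder at (14.5, -1) does not reach this height (z outside [8.5, 24]); the cube at (13.5, 7) (footprint 4.5×15.5) is included at this height; Combining (union): the 2 present regions are separate (no shared area or edge), so areas and boundary lengths simply add and each stays a separate island — 2 connected regions. The result has 2 disconnected regions.

2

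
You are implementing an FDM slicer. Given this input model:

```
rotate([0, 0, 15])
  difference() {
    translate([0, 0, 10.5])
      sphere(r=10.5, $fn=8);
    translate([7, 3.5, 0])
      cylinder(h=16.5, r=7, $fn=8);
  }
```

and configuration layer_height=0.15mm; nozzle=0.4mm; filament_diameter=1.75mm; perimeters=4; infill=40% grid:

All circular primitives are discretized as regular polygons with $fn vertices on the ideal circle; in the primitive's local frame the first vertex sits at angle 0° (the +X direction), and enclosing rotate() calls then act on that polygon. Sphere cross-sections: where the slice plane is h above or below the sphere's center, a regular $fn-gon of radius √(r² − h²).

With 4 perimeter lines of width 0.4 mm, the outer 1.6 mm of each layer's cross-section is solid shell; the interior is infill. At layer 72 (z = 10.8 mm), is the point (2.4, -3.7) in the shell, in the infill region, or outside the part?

At z = 10.8 mm: the r=10.5 sphere slices to a regular 8-gon of circumradius 10.496 (√(r²−h²) with h=0.3 from center); the cylinder at (7, 3.5): section is a regular 8-gon, circumradius r=7; After the difference (first − rest): starting from the r=10.5 sphere, the r=7 cylinder at (7, 3.5) partially overlaps it — only the 87.43 mm² overlap (of its 138.59 mm²) is removed, clipping the outline — 1 connected region; (whole slice rotated 15° about Z — lengths, areas and connectivity unchanged). Overall, the cross-section is a single solid region. Undo the 15° rotation: the query point maps to (1.361, -4.195) in the un-rotated model frame. The nearest boundary edge runs (2.05, -1.45)→(7.00, -3.50); distance from the point to it = 2.80 mm. The point is inside the cross-section and 2.80 mm from the nearest boundary — more than the 1.6 mm shell width (4 × 0.4), so it's in the infill interior.

infill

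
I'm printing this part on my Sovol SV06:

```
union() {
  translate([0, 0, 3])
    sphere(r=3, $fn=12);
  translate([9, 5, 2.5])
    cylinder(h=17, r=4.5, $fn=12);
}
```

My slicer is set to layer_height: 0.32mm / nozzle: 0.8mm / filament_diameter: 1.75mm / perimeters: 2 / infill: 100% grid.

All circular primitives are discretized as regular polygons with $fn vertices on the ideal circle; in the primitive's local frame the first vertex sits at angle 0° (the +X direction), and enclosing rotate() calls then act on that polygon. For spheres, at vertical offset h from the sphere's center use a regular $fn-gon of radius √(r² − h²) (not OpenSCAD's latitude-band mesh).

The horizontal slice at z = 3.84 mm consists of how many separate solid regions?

At z = 3.84 mm: the r=3 sphere slices to a regular 12-gon of circumradius 2.880 (√(r²−h²) with h=0.84 from center); the r=4.5 cylinder at (9, 5) contributes a regular 12-gon of circumradius 4.5; Combining (union): the 2 present regions are separate (no shared area or edge), so areas and boundary lengths simply add and each stays a separate island — 2 connected regions. The result has 2 disconnected regions.

2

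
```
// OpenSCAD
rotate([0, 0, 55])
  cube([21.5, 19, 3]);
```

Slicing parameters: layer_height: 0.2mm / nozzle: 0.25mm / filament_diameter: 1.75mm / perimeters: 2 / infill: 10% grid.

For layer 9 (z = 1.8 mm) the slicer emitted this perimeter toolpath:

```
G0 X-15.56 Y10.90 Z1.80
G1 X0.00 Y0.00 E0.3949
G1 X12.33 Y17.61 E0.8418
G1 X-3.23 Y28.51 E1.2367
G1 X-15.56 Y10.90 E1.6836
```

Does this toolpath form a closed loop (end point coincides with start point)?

Start point (G0): (-15.56, 10.90). End point (last G1): the path returns to the start — closed.

yes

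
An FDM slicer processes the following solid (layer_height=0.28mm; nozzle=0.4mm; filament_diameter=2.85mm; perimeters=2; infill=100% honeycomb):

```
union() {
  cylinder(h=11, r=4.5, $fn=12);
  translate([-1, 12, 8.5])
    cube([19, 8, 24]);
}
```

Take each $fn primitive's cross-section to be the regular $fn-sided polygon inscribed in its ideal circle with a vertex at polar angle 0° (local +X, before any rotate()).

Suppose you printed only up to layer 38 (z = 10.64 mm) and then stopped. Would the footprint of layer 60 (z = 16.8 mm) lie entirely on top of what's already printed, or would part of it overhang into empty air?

Compare the two slices. At z = 10.64: the r=4.5 cylinder contributes a regular 12-gon of circumradius 4.5 (area = (12/2)·4.500²·sin(360°/12) = 60.75 mm²); the 19×8 cube at (-1, 12) contributes its full rectangle (area 152.00 mm²); Taking the union: the 2 present regions are separate (no shared area or edge), so areas and boundary lengths simply add and each stays a separate island — area = 212.75 mm². At z = 16.8: the cylinder does not reach this height (z outside [0, 11]); the 19×8 cube at (-1, 12) contributes its full rectangle (area 152.00 mm²); Combining (union): only the 19×8 cube at (-1, 12) is present, so the union is just that shape — area = 152.00 mm². Checking containment: the cross-section at z = 16.8 is a subset of the cross-section at z = 10.64.

entirely on top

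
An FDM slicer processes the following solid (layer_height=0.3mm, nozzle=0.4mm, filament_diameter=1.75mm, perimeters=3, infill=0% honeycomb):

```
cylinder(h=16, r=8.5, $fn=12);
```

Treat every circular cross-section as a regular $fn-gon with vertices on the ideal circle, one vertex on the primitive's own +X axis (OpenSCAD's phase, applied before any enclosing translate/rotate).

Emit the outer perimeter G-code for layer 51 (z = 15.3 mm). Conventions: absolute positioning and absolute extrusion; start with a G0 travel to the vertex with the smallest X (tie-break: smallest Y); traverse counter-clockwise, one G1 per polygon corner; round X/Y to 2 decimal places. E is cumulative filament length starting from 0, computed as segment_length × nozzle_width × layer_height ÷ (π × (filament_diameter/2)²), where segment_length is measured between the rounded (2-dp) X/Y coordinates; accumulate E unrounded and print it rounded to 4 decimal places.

G0 X-8.50 Y0.00 Z15.30
G1 X-7.36 Y-4.25 E0.2195
G1 X-4.25 Y-7.36 E0.4390
G1 X0.00 Y-8.50 E0.6585
G1 X4.25 Y-7.36 E0.8780
G1 X7.36 Y-4.25 E1.0974
G1 X8.50 Y0.00 E1.3170
G1 X7.36 Y4.25 E1.5365
G1 X4.25 Y7.36 E1.7559
G1 X0.00 Y8.50 E1.9755
G1 X-4.25 Y7.36 E2.1950
G1 X-7.36 Y4.25 E2.4144
G1 X-8.50 Y0.00 E2.6339

At z = 15.3 mm: the r=8.5 cylinder gives a regular 12-gon of circumradius 8.5 (constant along its height). The outline is a single polygon with 12 vertices. Extrusion per mm of travel: 0.4 × 0.3 / (π × 0.875²) = 0.049890. Accumulating E over each segment gives final E = 2.6339.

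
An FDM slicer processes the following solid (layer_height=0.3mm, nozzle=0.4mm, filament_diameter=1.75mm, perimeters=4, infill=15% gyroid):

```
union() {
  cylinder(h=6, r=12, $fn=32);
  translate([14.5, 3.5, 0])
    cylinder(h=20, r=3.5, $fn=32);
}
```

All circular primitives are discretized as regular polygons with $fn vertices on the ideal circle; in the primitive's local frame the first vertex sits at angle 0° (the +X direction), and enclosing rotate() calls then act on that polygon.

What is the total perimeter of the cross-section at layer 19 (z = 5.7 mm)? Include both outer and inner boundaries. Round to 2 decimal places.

90.46 mm

At z = 5.7 mm: the cylinder: section is a regular 32-gon, circumradius r=12 (perimeter = 2·32·12.000·sin(180°/32) = 75.28 mm); the r=3.5 cylinder at (14.5, 3.5) contributes a regular 32-gon of circumradius 3.5 (perimeter = 2·32·3.500·sin(180°/32) = 21.96 mm); Taking the union: the regions partially overlap (shared area 1.19 mm²), so the edge portions inside another operand are dropped and the merged outline is re-measured after clipping — boundary = 90.46 mm. Overall, the cross-section is a single solid region. Total boundary length (outer) = 90.46 mm.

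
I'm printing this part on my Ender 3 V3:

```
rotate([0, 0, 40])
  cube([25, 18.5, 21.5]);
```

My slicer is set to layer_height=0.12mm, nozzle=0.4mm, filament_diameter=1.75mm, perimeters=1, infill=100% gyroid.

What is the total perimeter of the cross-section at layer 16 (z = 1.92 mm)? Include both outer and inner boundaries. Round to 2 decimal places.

At z = 1.92 mm: the cube (footprint 25×18.5) is included at this height (perimeter 87.00 mm); (whole slice rotated 40° about Z — lengths, areas and connectivity unchanged). Overall, the cross-section is a single solid region. Total boundary length (outer) = 87.00 mm.

87.00 mm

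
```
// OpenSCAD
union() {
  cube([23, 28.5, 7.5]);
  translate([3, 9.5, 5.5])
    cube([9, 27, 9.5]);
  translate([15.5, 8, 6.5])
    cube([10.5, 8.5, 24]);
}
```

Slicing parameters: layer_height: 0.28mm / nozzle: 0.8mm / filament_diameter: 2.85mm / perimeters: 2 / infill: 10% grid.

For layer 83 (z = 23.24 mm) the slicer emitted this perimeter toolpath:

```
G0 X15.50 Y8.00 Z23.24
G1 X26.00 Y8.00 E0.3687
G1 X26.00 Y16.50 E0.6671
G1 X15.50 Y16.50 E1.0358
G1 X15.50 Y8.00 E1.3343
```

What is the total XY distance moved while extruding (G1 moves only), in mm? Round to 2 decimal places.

38.00 mm

Sum the Euclidean lengths of each G1 segment: total = 38.00 mm.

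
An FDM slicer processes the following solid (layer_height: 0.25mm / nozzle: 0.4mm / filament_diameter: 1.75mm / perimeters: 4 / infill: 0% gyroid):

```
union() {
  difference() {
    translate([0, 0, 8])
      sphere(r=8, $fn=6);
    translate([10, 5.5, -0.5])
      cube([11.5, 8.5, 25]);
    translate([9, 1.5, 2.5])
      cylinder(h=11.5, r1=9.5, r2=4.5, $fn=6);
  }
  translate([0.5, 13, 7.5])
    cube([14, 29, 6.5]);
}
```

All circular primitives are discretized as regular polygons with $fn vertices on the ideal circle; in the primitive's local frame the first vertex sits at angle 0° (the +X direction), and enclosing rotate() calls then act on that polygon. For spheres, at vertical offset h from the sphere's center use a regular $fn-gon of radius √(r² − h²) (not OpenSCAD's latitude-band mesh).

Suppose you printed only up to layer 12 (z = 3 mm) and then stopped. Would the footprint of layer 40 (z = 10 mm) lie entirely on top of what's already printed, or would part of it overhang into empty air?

part overhangs

Compare the two slices. At z = 3: the sphere: section is a regular 6-gon, circumradius = √(r²−h²) = √(8²−5²) = 6.245 (area = (6/2)·6.245²·sin(360°/6) = 101.32 mm²); the cube at (10, 5.5) (footprint 11.5×8.5) is included at this height (area 97.75 mm²); the cone at (9, 1.5) (r1=9.5→r2=4.5) has section circumradius 9.283 here — a regular 6-gon (area = (6/2)·9.283²·sin(360°/6) = 223.87 mm²); Taking the first minus the rest: starting from the r=8 sphere (101.32 mm²), the 11.5×8.5 cube at (10, 5.5) misses the remaining region (no effect); the cone at (9, 1.5) partially overlaps it — only the 35.68 mm² overlap (of its 223.87 mm²) is removed, clipping the outline — area = 65.64 mm²; the cube at (0.5, 13) does not reach this height (z outside [7.5, 14]); Combining (union): only the result so far is present, so the union is just that shape — area = 65.64 mm². At z = 10: the sphere: section is a regular 6-gon, circumradius = √(r²−h²) = √(8²−2²) = 7.746 (area = (6/2)·7.746²·sin(360°/6) = 155.88 mm²); the 11.5×8.5 cube at (10, 5.5) contributes its full rectangle (area 97.75 mm²); the cone at (9, 1.5) contributes a regular 6-gon of circumradius 6.239 (interpolated between r1=9.5 and r2=4.5 at t=0.652) (area = (6/2)·6.239²·sin(360°/6) = 101.13 mm²); Subtracting the remaining from the first: starting from the r=8 sphere (155.88 mm²), the 11.5×8.5 cube at (10, 5.5) misses the remaining region (no effect); the cone at (9, 1.5) partially overlaps it — only the 20.87 mm² overlap (of its 101.13 mm²) is removed, clipping the outline — area = 135.01 mm²; the cube at (0.5, 13) (footprint 14×29) is included at this height (area 406.00 mm²); Combining (union): the 2 present regions are separate (no shared area or edge), so areas and boundary lengths simply add and each stays a separate island — area = 541.01 mm². Checking containment: at z = 10 the cross-section extends beyond the z = 3 cross-section by about 475.37 mm².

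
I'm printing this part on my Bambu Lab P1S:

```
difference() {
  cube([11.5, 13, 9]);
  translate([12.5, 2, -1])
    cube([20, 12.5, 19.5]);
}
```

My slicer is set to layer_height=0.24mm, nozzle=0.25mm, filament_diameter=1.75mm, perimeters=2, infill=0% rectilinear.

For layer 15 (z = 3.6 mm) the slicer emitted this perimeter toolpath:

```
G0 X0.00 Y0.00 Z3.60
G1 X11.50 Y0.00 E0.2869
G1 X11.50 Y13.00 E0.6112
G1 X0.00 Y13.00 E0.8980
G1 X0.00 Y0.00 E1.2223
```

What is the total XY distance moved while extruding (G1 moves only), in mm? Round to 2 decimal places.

49.00 mm

Sum the Euclidean lengths of each G1 segment: total = 49.00 mm.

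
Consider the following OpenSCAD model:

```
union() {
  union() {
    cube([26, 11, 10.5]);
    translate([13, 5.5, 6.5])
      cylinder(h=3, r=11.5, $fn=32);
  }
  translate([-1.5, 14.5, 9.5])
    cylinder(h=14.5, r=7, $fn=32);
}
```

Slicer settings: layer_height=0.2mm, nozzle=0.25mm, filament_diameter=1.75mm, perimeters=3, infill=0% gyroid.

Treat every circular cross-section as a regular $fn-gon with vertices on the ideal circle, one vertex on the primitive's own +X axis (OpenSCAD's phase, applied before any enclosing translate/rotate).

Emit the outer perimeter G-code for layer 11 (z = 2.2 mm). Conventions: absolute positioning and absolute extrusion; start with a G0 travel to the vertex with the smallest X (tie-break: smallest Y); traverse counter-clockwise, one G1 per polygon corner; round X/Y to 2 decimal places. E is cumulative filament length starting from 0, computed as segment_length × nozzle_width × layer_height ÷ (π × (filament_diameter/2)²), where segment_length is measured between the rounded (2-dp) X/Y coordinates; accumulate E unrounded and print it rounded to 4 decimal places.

G0 X0.00 Y0.00 Z2.20
G1 X26.00 Y0.00 E0.5405
G1 X26.00 Y11.00 E0.7691
G1 X0.00 Y11.00 E1.3096
G1 X0.00 Y0.00 E1.5383

At z = 2.2 mm: the 26×11 cube contributes its full rectangle; the cylinder at (13, 5.5) is absent (z outside [6.5, 9.5]); Combining (union): only the 26×11 cube is present, so the union is just that shape — 1 connected region; the cylinder at (-1.5, 14.5) does not reach this height (z outside [9.5, 24]); Combining (union): only the result so far is present, so the union is just that shape — 1 connected region. The outline is a single polygon with 4 vertices. Extrusion per mm of travel: 0.25 × 0.2 / (π × 0.875²) = 0.020788. Accumulating E over each segment gives final E = 1.5383.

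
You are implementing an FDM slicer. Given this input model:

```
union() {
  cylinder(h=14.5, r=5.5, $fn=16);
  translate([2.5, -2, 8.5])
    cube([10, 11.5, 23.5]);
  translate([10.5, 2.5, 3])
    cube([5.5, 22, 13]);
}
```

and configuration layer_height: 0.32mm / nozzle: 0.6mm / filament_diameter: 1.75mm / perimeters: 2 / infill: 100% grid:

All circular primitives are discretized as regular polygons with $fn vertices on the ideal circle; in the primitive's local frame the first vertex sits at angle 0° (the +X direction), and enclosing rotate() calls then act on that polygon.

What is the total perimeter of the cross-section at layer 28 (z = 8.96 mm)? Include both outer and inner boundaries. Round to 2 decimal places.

At z = 8.96 mm: the cylinder: section is a regular 16-gon, circumradius r=5.5 (perimeter = 2·16·5.500·sin(180°/16) = 34.34 mm); the cube at (2.5, -2) (footprint 10×11.5) is included at this height (perimeter 43.00 mm); the 5.5×22 cube at (10.5, 2.5) contributes its full rectangle (perimeter 55.00 mm); Merging all regions: the regions partially overlap (shared area 29.66 mm²), so the edge portions inside another operand are dropped and the merged outline is re-measured after clipping — boundary = 96.91 mm. Overall, the cross-section is a single solid region. Total boundary length (outer) = 96.91 mm.

96.91 mm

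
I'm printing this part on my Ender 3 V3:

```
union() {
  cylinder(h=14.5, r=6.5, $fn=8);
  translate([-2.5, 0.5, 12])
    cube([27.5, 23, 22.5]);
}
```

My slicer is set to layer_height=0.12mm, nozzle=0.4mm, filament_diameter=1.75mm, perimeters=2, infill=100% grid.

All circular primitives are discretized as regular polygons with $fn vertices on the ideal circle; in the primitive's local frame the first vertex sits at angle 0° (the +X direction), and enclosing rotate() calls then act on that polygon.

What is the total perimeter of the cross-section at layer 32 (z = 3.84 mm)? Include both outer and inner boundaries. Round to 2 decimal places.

At z = 3.84 mm: the r=6.5 cylinder contributes a regular 8-gon of circumradius 6.5 (perimeter = 2·8·6.500·sin(180°/8) = 39.80 mm); the cube at (-2.5, 0.5) is not intersected at this z (z outside [12, 34.5]); Merging all regions: only the r=6.5 cylinder is present, so the union is just that shape — boundary = 39.80 mm. Overall, the cross-section is a single solid region. Total boundary length (outer) = 39.80 mm.

39.80 mm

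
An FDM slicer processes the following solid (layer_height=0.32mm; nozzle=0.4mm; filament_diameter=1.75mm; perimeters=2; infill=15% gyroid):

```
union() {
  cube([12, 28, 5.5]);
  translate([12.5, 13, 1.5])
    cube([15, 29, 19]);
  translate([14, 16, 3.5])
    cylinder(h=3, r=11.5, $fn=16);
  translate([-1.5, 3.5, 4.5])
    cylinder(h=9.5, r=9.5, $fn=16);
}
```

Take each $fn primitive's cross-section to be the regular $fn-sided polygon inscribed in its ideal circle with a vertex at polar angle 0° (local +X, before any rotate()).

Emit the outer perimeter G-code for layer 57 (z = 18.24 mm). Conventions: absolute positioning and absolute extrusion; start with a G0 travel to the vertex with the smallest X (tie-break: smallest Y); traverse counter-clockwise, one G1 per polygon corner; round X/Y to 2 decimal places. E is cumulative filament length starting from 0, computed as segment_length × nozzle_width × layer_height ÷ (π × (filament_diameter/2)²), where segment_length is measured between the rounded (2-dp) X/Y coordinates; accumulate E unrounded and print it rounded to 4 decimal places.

G0 X12.50 Y13.00 Z18.24
G1 X27.50 Y13.00 E0.7982
G1 X27.50 Y42.00 E2.3415
G1 X12.50 Y42.00 E3.1398
G1 X12.50 Y13.00 E4.6830

At z = 18.24 mm: the cube does not reach this height (z outside [0, 5.5]); the cube at (12.5, 13) (footprint 15×29) is included at this height; the cylinder at (14, 16) is not intersected at this z (z outside [3.5, 6.5]); the cylinder at (-1.5, 3.5) is not intersected at this z (z outside [4.5, 14]); Taking the union: only the 15×29 cube at (12.5, 13) is present, so the union is just that shape — 1 connected region. The outline is a single polygon with 4 vertices. Extrusion per mm of travel: 0.4 × 0.32 / (π × 0.875²) = 0.053216. Accumulating E over each segment gives final E = 4.6830.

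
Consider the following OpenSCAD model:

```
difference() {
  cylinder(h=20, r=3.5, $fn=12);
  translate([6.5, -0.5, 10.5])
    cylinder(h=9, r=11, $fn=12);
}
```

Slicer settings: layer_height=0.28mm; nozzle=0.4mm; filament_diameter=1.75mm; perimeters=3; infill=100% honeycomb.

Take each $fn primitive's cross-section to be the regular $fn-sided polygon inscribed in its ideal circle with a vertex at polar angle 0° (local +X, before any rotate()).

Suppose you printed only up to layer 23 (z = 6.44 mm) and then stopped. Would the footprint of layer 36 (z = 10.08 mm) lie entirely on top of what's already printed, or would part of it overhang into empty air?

entirely on top

Compare the two slices. At z = 6.44: the r=3.5 cylinder contributes a regular 12-gon of circumradius 3.5 (area = (12/2)·3.500²·sin(360°/12) = 36.75 mm²); the cylinder at (6.5, -0.5) does not reach this height (z outside [10.5, 19.5]); Taking the first minus the rest: none of the subtracted shapes is present at this height, so the r=3.5 cylinder is unchanged — area = 36.75 mm². At z = 10.08: the cylinder: section is a regular 12-gon, circumradius r=3.5 (area = (12/2)·3.500²·sin(360°/12) = 36.75 mm²); the cylinder at (6.5, -0.5) is not intersected at this z (z outside [10.5, 19.5]); Taking the first minus the rest: none of the subtracted shapes is present at this height, so the r=3.5 cylinder is unchanged — area = 36.75 mm². Checking containment: the cross-section at z = 10.08 is a subset of the cross-section at z = 6.44.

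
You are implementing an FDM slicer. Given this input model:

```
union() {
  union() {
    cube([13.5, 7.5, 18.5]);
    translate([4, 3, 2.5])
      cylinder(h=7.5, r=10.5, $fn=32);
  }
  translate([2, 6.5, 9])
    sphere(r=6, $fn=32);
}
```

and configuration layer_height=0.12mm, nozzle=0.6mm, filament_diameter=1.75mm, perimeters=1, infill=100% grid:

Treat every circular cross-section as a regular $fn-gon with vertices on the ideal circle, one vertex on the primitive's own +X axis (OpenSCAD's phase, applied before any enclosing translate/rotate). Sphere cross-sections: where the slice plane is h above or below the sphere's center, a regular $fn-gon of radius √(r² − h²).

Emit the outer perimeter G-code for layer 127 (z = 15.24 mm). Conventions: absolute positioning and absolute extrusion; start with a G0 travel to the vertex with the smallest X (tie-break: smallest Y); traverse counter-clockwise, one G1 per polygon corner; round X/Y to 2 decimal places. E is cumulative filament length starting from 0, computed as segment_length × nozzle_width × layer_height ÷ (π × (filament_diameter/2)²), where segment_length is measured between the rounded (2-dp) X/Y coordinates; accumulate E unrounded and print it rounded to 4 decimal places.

At z = 15.24 mm: the cube (footprint 13.5×7.5) is included at this height; the cylinder at (4, 3) does not reach this height (z outside [2.5, 10]); Taking the union: only the 13.5×7.5 cube is present, so the union is just that shape — 1 connected region; the sphere at (2, 6.5) is not intersected at this z (|z−center|=6.240 > r=6); Taking the union: only that combined region is present, so the union is just that shape — 1 connected region. The outline is a single polygon with 4 vertices. Extrusion per mm of travel: 0.6 × 0.12 / (π × 0.875²) = 0.029934. Accumulating E over each segment gives final E = 1.2572.

G0 X0.00 Y0.00 Z15.24
G1 X13.50 Y0.00 E0.4041
G1 X13.50 Y7.50 E0.6286
G1 X0.00 Y7.50 E1.0327
G1 X0.00 Y0.00 E1.2572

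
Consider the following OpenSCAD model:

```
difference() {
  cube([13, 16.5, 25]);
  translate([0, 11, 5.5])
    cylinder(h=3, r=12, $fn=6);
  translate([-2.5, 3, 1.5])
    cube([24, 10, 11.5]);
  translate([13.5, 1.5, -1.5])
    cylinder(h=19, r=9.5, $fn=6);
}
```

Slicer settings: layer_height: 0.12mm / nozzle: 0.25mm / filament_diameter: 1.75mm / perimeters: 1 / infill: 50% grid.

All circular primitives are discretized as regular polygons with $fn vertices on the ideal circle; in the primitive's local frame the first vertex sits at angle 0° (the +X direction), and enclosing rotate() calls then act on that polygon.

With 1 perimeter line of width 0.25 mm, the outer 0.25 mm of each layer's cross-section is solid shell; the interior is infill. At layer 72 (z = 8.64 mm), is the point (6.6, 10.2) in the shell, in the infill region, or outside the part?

At z = 8.64 mm: the cube is present — its section is the full 13×16.5 rectangle; the cylinder at (0, 11) does not reach this height (z outside [5.5, 8.5]); the cube at (-2.5, 3) (footprint 24×10) is included at this height; the r=9.5 cylinder at (13.5, 1.5) contributes a regular 6-gon of circumradius 9.5; After the difference (first − rest): starting from the 13×16.5 cube, the 24×10 cube at (-2.5, 3) partially overlaps it — only the 130.00 mm² overlap (of its 240.00 mm²) is removed, clipping the outline; the r=9.5 cylinder at (13.5, 1.5) partially overlaps it — only the 25.70 mm² overlap (of its 234.48 mm²) is removed, clipping the outline — 2 connected regions. Overall, the cross-section has 2 separate islands. The nearest boundary edge runs (13.00, 13.00)→(0.00, 13.00); distance from the point to it = 2.80 mm. The point is not inside any of the regions above, so it lies outside the cross-section (2.80 mm from the nearest boundary).

outside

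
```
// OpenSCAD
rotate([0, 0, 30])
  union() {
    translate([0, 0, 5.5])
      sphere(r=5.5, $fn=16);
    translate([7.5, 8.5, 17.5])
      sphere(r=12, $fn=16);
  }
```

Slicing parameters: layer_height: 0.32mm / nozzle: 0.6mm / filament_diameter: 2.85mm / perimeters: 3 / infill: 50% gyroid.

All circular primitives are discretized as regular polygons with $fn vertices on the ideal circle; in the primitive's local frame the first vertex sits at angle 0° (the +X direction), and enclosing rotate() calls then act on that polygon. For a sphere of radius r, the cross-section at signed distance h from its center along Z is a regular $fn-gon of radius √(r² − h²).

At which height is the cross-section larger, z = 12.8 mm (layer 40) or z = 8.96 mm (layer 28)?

layer 40 (z = 12.8 mm)

Layer 40 (z = 12.8): the sphere is not intersected at this z (|z−center|=7.300 > r=5.5); the r=12 sphere at (7.5, 8.5) slices to a regular 16-gon of circumradius 11.041 (√(r²−h²) with h=4.7 from center) (area = (16/2)·11.041²·sin(360°/16) = 373.22 mm²); Combining (union): only the r=12 sphere at (7.5, 8.5) is present, so the union is just that shape — area = 373.22 mm²; (whole slice rotated 30° about Z — lengths, areas and connectivity unchanged). So its area = 373.22 mm². Layer 28 (z = 8.96): the r=5.5 sphere slices to a regular 16-gon of circumradius 4.275 (√(r²−h²) with h=3.46 from center) (area = (16/2)·4.275²·sin(360°/16) = 55.96 mm²); the r=12 sphere at (7.5, 8.5) slices to a regular 16-gon of circumradius 8.430 (√(r²−h²) with h=8.54 from center) (area = (16/2)·8.430²·sin(360°/16) = 217.57 mm²); Taking the union: the regions partially overlap — summed areas 273.53 mm² minus the doubly-counted overlap 4.05 mm² gives 269.49 mm² — area = 269.49 mm²; (whole slice rotated 30° about Z — lengths, areas and connectivity unchanged). So its area = 269.49 mm². Layer 40 is larger (373.22 vs 269.49 mm²).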